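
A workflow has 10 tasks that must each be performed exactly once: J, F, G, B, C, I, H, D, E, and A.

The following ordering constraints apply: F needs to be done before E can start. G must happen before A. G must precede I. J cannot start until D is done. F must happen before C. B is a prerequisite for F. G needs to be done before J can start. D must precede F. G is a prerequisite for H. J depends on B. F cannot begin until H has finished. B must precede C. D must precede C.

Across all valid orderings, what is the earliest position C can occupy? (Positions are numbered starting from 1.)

6

The tasks that are forced before C, directly or transitively, are F, G, B, H, D. That's 5 tasks.
With 5 mandatory predecessors, the earliest C can sit is position 5+1 = 6, and placing just those 5 first achieves it.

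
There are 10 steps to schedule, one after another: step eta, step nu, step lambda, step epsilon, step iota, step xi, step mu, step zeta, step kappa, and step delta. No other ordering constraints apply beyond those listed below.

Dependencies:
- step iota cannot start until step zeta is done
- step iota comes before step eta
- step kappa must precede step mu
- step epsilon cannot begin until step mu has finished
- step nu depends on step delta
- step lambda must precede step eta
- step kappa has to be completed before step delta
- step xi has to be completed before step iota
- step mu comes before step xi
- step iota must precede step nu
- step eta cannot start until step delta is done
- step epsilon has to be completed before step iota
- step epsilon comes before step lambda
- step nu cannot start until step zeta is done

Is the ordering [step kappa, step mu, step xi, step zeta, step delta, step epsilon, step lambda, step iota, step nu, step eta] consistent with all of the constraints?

Yes

Every stated constraint is respected: step zeta sits at position 4, ahead of step nu at position 9, and each of the other listed pairs likewise has the predecessor earlier in the sequence.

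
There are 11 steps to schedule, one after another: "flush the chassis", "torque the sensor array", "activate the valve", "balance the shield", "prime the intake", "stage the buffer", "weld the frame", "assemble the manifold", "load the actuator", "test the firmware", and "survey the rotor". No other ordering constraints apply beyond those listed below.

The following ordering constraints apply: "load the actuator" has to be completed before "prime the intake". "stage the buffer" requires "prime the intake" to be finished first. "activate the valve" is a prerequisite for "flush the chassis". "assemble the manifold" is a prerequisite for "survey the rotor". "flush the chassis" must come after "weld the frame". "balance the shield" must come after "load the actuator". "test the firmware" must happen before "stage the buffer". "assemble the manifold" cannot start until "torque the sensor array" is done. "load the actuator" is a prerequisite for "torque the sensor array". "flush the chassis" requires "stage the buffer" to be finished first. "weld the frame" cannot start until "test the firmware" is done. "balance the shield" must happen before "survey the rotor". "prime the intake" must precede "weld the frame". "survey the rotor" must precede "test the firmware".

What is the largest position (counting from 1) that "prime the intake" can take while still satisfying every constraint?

8

Following every chain forward from "prime the intake", the steps that must come later are "flush the chassis", "stage the buffer", "weld the frame" — 3 of them.
So at least 3 steps follow "prime the intake", putting "prime the intake" no later than position 8. That position is achievable by scheduling everything else first.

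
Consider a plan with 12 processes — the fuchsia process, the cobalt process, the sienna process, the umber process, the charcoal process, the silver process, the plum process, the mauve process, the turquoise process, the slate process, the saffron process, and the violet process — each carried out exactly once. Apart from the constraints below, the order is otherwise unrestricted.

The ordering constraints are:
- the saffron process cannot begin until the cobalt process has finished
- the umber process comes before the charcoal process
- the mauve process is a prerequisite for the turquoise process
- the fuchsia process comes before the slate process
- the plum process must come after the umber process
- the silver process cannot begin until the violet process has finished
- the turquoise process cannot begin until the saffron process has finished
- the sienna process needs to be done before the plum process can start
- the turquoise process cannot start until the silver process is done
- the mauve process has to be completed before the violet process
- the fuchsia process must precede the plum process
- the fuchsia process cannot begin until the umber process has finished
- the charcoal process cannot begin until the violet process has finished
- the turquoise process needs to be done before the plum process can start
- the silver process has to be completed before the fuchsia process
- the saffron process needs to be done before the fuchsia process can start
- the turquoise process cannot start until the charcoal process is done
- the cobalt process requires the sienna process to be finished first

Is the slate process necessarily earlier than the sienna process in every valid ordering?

In fact the dependencies run the other way: the sienna process → the cobalt process → the saffron process → the fuchsia process → the slate process.
So the slate process does not have to come before the sienna process — it cannot.

No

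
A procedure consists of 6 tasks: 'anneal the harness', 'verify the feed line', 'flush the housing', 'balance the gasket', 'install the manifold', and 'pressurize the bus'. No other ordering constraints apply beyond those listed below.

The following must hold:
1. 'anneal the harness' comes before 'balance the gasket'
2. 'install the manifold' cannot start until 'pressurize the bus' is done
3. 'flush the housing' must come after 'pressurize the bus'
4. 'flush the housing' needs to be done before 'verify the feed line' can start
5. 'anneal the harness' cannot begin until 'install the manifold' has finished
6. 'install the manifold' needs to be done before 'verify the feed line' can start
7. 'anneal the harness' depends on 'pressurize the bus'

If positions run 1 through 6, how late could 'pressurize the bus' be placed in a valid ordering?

The tasks that are forced after 'pressurize the bus', directly or by a chain of constraints, are 'anneal the harness', 'verify the feed line', 'flush the housing', 'balance the gasket', 'install the manifold'. That's 5 tasks.
With 5 mandatory successors out of 6 tasks total, the latest slot for 'pressurize the bus' is 6−5 = 1, and it's reachable by doing all non-successors before 'pressurize the bus'.

1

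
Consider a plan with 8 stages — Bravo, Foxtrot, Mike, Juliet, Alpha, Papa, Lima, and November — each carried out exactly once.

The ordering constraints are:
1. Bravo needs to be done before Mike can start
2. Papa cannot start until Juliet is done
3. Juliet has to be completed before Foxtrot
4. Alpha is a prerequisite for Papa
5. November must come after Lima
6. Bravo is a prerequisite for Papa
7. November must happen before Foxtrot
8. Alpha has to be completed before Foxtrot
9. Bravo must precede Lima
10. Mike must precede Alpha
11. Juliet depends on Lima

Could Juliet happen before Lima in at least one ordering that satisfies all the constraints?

Following Lima → Juliet, Lima must precede Juliet in every valid ordering.
So no valid ordering can have Juliet before Lima.

No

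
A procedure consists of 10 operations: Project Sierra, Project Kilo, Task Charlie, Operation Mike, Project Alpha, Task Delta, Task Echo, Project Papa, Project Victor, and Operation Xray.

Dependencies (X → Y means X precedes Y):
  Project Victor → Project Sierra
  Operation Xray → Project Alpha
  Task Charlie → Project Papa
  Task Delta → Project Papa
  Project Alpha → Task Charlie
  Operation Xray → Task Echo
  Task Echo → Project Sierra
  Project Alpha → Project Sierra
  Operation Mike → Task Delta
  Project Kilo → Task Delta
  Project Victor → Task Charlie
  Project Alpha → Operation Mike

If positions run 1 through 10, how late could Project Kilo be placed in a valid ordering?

Following every chain forward from Project Kilo, the operations that must come later are Task Delta, Project Papa — 2 of them.
So at least 2 operations follow Project Kilo, putting Project Kilo no later than position 8. That position is achievable by scheduling everything else first.

8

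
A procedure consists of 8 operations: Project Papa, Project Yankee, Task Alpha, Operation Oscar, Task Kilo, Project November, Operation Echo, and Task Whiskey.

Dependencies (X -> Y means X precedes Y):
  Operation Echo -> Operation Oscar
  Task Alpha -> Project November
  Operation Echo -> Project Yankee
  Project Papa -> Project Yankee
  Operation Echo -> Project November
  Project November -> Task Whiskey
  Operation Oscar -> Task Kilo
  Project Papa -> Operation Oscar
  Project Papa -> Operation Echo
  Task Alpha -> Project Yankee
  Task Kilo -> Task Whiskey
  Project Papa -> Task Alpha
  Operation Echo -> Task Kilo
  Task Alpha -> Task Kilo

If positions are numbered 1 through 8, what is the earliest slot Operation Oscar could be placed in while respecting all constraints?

3

Every operation that must precede Operation Oscar has to come before it. Tracing all chains that end at Operation Oscar, those operations are: Project Papa, Operation Echo — 2 in total.
So at minimum 2 operations come before Operation Oscar, putting Operation Oscar no earlier than position 3. That position is achievable by scheduling exactly those predecessors first.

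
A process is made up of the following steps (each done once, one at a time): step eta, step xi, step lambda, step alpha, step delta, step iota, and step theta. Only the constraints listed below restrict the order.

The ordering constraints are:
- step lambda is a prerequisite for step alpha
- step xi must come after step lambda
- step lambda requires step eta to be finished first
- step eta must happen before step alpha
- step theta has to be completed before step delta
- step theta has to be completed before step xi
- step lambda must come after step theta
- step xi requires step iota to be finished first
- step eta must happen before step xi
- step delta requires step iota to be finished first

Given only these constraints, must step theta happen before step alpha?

Following the dependencies: step theta → step lambda → step alpha.
Hence step theta necessarily comes before step alpha.

Yes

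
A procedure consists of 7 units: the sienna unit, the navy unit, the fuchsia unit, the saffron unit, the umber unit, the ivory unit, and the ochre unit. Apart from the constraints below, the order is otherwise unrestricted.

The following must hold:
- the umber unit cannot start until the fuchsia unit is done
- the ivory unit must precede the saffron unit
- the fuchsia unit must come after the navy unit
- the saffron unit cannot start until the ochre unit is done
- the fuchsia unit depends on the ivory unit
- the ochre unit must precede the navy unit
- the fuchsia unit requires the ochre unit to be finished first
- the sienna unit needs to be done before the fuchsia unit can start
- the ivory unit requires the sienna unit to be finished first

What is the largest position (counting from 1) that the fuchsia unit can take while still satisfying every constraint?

6

The only unit forced after the fuchsia unit (directly or by a chain) is the umber unit.
With 1 mandatory successor out of 7 units total, the latest slot for the fuchsia unit is 7−1 = 6, and it's reachable by doing all non-successors before the fuchsia unit.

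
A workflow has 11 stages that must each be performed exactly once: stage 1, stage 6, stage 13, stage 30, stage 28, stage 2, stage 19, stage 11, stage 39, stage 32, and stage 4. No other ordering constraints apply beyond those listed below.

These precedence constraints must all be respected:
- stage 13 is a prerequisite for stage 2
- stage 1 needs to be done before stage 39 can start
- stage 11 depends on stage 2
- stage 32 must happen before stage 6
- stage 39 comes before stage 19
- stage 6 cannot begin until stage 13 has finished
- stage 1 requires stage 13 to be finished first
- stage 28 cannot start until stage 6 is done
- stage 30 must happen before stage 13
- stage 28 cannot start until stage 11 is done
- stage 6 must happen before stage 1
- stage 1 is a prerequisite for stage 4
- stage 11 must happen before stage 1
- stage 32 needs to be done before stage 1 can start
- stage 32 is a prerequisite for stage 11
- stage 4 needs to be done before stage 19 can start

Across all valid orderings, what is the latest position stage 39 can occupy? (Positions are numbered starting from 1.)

10

Following the constraints forward from stage 39, its only required successor is stage 19.
With 1 mandatory successor out of 11 stages total, the latest slot for stage 39 is 11−1 = 10, and it's reachable by doing all non-successors before stage 39.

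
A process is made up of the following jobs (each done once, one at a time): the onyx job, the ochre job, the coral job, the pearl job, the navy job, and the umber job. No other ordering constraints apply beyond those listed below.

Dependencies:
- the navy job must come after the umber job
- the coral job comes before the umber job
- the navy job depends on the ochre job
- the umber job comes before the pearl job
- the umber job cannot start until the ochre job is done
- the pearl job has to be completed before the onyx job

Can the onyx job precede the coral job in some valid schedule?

Following the coral job → the umber job → the pearl job → the onyx job, the coral job must precede the onyx job in every valid ordering.
So no valid ordering can have the onyx job before the coral job.

No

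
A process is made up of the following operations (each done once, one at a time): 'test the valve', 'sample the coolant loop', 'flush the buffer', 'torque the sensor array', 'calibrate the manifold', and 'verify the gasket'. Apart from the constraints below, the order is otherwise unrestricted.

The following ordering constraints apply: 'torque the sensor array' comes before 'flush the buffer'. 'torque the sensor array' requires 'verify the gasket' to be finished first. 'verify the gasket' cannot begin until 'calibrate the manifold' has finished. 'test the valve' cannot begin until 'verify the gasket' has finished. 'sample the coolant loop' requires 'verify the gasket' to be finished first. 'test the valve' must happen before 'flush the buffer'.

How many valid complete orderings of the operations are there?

'calibrate the manifold' is the only operation with nothing required before it, so every ordering starts there.
Systematically extending each partial ordering one operation at a time and counting, there are 8 complete orderings.

8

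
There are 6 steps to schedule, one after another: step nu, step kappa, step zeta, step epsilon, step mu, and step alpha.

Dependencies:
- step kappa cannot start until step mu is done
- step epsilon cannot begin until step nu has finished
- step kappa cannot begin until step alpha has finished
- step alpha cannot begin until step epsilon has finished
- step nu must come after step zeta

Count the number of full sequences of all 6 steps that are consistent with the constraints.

The steps with no prerequisites are step zeta, step mu; any of them can be placed first.
Systematically extending each partial ordering one step at a time and counting, there are 5 complete orderings.

5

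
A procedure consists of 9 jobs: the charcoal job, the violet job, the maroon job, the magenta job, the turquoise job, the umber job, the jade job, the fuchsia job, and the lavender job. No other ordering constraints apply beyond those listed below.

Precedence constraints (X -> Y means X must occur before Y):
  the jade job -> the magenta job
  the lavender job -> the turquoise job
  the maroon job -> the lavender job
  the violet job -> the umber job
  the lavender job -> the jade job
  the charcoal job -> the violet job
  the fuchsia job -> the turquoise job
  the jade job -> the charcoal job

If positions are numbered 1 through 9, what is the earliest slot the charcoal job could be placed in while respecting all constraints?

Every job that must precede the charcoal job has to come before it. Tracing all chains that end at the charcoal job, those jobs are: the maroon job, the jade job, the lavender job — 3 in total.
With 3 mandatory predecessors, the earliest the charcoal job can sit is position 3+1 = 4, and placing just those 3 first achieves it.

4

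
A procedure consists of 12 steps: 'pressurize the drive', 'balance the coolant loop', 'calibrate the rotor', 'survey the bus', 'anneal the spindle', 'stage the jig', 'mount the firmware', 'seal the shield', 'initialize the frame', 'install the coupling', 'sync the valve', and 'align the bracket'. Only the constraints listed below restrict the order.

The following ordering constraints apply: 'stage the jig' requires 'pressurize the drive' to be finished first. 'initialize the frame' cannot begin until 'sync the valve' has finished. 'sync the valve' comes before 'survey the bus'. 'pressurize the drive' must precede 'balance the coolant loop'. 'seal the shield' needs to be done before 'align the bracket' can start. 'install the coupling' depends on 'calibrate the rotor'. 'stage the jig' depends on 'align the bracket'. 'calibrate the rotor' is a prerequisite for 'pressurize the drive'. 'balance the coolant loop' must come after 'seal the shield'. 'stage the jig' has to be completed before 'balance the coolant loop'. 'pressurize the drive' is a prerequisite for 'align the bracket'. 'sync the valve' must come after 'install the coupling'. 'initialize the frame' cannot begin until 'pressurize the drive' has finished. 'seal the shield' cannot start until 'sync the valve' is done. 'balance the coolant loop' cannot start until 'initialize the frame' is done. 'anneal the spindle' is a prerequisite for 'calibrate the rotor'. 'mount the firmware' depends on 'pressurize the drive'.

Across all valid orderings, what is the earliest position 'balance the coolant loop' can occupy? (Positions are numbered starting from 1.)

10

The steps that are forced before 'balance the coolant loop', directly or transitively, are 'pressurize the drive', 'calibrate the rotor', 'anneal the spindle', 'stage the jig', 'seal the shield', 'initialize the frame', 'install the coupling', 'sync the valve', 'align the bracket'. That's 9 steps.
With 9 mandatory predecessors, the earliest 'balance the coolant loop' can sit is position 9+1 = 10, and placing just those 9 first achieves it.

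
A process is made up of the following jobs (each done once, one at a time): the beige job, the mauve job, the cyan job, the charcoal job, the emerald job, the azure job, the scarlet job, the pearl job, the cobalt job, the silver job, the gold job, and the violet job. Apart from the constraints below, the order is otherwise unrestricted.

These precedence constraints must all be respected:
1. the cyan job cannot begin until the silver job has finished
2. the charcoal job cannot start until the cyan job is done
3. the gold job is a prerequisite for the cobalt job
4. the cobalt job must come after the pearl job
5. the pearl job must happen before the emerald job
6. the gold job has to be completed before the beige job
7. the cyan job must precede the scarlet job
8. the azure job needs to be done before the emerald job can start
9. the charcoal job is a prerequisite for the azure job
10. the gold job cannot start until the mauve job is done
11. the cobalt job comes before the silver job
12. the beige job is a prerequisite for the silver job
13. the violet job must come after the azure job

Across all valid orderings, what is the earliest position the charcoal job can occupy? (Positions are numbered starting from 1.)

Every job that must precede the charcoal job has to come before it. Tracing all chains that end at the charcoal job, those jobs are: the beige job, the mauve job, the cyan job, the pearl job, the cobalt job, the silver job, the gold job — 7 in total.
So at minimum 7 jobs come before the charcoal job, putting the charcoal job no earlier than position 8. That position is achievable by scheduling exactly those predecessors first.

8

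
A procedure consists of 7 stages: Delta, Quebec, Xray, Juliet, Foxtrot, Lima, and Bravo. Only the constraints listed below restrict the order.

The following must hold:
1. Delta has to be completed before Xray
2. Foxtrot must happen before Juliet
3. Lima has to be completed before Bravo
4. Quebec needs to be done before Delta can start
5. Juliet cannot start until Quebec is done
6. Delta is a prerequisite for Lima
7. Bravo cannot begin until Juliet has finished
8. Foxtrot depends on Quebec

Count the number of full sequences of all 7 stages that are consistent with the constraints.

26

Quebec is the only stage with nothing required before it, so every ordering starts there.
Systematically extending each partial ordering one stage at a time and counting, there are 26 complete orderings.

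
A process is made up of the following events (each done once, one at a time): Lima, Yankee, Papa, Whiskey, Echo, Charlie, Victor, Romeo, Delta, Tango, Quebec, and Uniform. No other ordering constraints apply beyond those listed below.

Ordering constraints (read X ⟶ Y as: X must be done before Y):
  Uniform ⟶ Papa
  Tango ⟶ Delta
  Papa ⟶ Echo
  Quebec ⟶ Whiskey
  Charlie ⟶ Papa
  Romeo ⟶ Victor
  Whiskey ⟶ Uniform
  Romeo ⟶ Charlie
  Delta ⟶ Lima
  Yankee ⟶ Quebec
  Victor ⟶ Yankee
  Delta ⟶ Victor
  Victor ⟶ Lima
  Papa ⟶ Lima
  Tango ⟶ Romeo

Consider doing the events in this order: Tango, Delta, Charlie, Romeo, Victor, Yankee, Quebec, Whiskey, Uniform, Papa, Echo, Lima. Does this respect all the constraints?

The sequence places Charlie ahead of Romeo.
But one of the constraints requires Romeo before Charlie, so this ordering violates it.

No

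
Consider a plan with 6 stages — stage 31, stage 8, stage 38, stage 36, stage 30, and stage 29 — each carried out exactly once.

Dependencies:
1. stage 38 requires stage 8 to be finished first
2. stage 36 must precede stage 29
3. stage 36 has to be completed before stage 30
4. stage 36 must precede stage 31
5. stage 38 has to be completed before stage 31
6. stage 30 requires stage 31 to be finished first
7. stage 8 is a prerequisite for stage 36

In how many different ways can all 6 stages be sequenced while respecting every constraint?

7

Stage 8 is the only stage with nothing required before it, so every ordering starts there.
Counting all ways to extend the partial order to a total order gives 7.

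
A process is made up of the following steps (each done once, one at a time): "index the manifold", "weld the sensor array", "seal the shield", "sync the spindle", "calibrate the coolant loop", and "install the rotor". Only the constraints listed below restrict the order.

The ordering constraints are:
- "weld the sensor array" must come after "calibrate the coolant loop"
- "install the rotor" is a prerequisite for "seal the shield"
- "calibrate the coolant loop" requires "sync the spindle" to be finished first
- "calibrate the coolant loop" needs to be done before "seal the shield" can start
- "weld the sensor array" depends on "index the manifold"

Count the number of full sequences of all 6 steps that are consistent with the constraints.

30

3 steps have no prerequisites ("index the manifold", "sync the spindle", "install the rotor"), so any of them could come first.
Enumerating by repeatedly choosing an available step (one whose prerequisites are all placed) gives 30 distinct complete orderings.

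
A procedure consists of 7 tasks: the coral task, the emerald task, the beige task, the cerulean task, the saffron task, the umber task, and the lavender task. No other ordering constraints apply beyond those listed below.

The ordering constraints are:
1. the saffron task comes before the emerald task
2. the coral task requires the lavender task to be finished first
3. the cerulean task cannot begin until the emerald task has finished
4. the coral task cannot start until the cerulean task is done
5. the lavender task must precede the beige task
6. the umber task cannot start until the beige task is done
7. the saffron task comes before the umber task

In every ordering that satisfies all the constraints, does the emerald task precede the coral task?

Following the dependencies: the emerald task → the cerulean task → the coral task.
Hence the emerald task necessarily comes before the coral task.

Yes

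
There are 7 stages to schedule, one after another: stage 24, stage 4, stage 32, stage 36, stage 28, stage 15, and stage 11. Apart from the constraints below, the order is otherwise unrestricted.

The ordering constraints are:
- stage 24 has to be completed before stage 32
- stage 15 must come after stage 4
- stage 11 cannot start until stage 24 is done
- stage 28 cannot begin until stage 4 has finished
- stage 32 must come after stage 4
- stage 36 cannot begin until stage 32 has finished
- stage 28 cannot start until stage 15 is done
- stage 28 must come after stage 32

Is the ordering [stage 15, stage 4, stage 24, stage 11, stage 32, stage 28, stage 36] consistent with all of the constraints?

In the proposed order, stage 15 appears before stage 4.
That contradicts the constraint that stage 4 must precede stage 15.

No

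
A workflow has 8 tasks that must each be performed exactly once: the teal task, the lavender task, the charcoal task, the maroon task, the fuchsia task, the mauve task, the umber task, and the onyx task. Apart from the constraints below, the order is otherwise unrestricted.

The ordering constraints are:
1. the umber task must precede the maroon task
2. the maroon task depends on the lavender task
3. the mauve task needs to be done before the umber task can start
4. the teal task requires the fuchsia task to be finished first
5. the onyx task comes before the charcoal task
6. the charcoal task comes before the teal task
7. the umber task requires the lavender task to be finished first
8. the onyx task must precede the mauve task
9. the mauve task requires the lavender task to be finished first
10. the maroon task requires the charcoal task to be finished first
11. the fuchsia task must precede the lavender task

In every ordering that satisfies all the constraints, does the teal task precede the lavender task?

No

The teal task and the lavender task are not related by any chain of constraints.
So the teal task can come before the lavender task or after — it is not forced.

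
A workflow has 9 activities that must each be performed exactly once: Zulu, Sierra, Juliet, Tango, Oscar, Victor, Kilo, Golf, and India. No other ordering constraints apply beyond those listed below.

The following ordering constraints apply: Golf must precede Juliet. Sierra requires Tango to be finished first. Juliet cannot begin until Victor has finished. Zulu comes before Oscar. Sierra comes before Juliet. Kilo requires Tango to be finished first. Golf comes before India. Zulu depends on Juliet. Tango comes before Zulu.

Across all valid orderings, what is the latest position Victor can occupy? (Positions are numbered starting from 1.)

Every activity that must follow Victor has to come after it. Tracing all chains starting from Victor, those activities are: Zulu, Juliet, Oscar — 3 in total.
So at least 3 activities follow Victor, putting Victor no later than position 6. That position is achievable by scheduling everything else first.

6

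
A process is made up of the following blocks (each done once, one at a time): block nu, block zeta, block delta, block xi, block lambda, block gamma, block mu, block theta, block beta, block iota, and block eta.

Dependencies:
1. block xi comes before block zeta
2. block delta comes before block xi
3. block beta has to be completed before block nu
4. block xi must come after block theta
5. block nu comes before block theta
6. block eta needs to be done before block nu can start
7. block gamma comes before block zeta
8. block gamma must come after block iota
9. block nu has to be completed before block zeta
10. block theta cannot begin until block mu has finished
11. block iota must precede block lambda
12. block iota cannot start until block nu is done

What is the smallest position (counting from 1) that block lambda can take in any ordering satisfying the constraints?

5

Every block that must precede block lambda has to come before it. Tracing all chains that end at block lambda, those blocks are: block nu, block beta, block iota, block eta — 4 in total.
So at minimum 4 blocks come before block lambda, putting block lambda no earlier than position 5. That position is achievable by scheduling exactly those predecessors first.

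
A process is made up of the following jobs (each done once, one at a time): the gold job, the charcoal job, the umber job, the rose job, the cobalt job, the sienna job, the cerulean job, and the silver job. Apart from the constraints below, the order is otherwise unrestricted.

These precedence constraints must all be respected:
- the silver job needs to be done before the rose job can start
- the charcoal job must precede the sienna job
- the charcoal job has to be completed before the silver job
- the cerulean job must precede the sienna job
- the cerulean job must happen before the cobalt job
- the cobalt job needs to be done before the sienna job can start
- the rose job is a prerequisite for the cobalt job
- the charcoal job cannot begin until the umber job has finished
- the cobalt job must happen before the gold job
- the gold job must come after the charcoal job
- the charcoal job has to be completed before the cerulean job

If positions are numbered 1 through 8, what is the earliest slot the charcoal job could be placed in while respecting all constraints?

The only job forced before the charcoal job (directly or transitively) is the umber job.
So at minimum 1 job comes before the charcoal job, putting the charcoal job no earlier than position 2. That position is achievable by scheduling exactly that predecessor first.

2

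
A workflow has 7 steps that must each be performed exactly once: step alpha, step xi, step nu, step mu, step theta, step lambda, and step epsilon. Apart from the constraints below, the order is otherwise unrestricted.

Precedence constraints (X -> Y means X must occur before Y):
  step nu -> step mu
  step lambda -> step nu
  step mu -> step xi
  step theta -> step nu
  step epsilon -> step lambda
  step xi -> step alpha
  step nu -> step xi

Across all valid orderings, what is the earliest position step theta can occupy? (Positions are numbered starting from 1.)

1

No constraint forces any other step before step theta, so it can be placed first.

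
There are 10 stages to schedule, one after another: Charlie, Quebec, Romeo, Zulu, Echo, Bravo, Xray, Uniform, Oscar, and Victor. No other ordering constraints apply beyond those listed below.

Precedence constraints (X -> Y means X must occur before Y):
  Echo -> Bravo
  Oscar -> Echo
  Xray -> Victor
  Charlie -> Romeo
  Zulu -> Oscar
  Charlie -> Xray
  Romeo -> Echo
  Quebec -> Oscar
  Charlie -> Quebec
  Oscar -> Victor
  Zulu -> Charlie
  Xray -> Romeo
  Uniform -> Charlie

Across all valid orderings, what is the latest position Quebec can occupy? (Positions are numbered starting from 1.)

6

Following every chain forward from Quebec, the stages that must come later are Echo, Bravo, Oscar, Victor — 4 of them.
So at least 4 stages follow Quebec, putting Quebec no later than position 6. That position is achievable by scheduling everything else first.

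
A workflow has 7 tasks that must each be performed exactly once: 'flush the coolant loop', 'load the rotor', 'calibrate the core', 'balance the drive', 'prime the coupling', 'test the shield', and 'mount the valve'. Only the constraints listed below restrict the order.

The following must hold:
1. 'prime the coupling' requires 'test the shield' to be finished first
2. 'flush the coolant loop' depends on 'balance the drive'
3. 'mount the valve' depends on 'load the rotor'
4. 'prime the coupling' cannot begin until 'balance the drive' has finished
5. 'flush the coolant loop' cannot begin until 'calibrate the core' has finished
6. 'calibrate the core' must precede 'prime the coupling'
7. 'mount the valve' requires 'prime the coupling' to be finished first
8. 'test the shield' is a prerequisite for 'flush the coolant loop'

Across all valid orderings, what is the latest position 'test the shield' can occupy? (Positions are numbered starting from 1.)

Every task that must follow 'test the shield' has to come after it. Tracing all chains starting from 'test the shield', those tasks are: 'flush the coolant loop', 'prime the coupling', 'mount the valve' — 3 in total.
With 3 mandatory successors out of 7 tasks total, the latest slot for 'test the shield' is 7−3 = 4, and it's reachable by doing all non-successors before 'test the shield'.

4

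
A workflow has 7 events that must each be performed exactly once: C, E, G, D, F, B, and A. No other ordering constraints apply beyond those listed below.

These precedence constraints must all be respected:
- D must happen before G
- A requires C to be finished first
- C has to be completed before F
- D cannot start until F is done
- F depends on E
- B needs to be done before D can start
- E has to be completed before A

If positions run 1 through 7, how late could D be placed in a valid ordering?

6

The only event forced after D (directly or by a chain) is G.
With 1 mandatory successor out of 7 events total, the latest slot for D is 7−1 = 6, and it's reachable by doing all non-successors before D.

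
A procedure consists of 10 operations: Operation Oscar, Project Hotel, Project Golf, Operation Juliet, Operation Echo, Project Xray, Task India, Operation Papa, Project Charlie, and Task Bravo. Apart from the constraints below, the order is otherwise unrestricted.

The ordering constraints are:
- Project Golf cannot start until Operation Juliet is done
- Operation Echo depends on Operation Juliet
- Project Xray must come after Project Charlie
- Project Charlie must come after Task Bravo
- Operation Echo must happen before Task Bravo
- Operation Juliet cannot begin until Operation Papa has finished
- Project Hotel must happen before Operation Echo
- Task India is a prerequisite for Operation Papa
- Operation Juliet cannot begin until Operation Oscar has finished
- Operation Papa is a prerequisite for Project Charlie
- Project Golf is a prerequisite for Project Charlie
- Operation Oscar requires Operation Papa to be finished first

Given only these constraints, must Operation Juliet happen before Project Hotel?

Operation Juliet and Project Hotel are not related by any chain of constraints.
There exist valid orderings with Project Hotel before Operation Juliet, so Operation Juliet is not required to come first.

No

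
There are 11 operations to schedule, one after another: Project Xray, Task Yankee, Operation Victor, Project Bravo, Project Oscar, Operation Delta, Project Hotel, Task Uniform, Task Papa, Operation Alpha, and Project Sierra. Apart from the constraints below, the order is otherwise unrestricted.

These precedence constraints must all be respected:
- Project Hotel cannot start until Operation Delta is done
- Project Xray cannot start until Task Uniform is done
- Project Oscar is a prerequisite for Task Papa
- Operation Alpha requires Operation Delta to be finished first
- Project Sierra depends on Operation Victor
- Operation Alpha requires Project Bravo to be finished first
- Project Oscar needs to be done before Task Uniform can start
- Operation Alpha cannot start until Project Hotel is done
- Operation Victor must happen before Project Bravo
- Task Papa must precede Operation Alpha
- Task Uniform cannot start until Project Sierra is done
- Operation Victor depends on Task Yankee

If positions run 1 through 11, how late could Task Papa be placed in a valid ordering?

Following the constraints forward from Task Papa, its only required successor is Operation Alpha.
So at least 1 operation follows Task Papa, putting Task Papa no later than position 10. That position is achievable by scheduling everything else first.

10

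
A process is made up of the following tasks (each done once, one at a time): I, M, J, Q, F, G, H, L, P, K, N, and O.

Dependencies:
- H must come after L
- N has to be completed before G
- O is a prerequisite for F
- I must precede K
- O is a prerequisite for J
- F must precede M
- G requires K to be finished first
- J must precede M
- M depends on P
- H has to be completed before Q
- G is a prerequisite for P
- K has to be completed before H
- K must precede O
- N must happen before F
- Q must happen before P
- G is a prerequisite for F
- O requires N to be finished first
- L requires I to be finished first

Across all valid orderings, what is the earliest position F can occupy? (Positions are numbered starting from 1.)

6

Every task that must precede F has to come before it. Tracing all chains that end at F, those tasks are: I, G, K, N, O — 5 in total.
With 5 mandatory predecessors, the earliest F can sit is position 5+1 = 6, and placing just those 5 first achieves it.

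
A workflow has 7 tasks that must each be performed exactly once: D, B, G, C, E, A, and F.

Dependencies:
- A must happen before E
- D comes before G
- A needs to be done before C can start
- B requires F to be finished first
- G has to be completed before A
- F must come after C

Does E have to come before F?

No

Nothing in the constraints links E and F; they are unordered relative to each other.
A valid ordering placing F before E exists, so the answer is no.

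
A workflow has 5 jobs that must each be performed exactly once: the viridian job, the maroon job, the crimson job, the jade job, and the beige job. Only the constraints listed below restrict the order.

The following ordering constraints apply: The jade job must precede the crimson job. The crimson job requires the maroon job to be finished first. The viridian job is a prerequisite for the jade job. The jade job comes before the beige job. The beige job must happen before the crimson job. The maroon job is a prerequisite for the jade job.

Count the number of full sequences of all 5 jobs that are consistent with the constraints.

2

2 jobs have no prerequisites (the viridian job, the maroon job), so any of them could come first.
Systematically extending each partial ordering one job at a time and counting, there are 2 complete orderings.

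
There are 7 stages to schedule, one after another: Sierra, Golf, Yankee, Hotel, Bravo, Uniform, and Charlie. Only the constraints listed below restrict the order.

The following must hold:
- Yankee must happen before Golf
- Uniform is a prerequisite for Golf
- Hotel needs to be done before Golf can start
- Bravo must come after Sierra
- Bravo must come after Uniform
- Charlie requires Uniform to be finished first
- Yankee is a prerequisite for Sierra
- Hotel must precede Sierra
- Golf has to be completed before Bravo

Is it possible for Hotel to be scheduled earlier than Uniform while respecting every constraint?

Yes

Nothing in the constraints forces Uniform before Hotel — there is no chain from Uniform to Hotel.
So a valid ordering placing Hotel earlier than Uniform exists.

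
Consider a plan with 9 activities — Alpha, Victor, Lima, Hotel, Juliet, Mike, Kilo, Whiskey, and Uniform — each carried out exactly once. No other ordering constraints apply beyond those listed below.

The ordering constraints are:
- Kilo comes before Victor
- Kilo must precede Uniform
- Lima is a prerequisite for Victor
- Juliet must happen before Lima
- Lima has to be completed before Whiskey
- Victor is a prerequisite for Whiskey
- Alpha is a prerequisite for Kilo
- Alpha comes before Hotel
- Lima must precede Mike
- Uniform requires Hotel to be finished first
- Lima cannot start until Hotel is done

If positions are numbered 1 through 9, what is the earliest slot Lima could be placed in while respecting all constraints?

Working backwards through the constraints from Lima, its full set of required predecessors is Alpha, Hotel, Juliet — 3 of them.
With 3 mandatory predecessors, the earliest Lima can sit is position 3+1 = 4, and placing just those 3 first achieves it.

4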